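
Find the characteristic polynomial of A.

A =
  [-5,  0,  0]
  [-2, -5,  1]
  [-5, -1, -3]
x^3 + 13*x^2 + 56*x + 80

Expanding det(x·I − A) (e.g. by cofactor expansion or by noting that A is similar to its Jordan form J, which has the same characteristic polynomial as A) gives
  χ_A(x) = x^3 + 13*x^2 + 56*x + 80
which factors as (x + 4)^2*(x + 5). The eigenvalues (with algebraic multiplicities) are λ = -5 with multiplicity 1, λ = -4 with multiplicity 2.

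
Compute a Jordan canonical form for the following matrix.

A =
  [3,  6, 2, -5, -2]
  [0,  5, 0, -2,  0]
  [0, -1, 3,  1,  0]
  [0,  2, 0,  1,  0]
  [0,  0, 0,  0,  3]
J_2(3) ⊕ J_2(3) ⊕ J_1(3)

The characteristic polynomial is
  det(x·I − A) = x^5 - 15*x^4 + 90*x^3 - 270*x^2 + 405*x - 243 = (x - 3)^5

Eigenvalues and multiplicities (the geometric multiplicity of λ is n − rank(A − λI), which equals the number of Jordan blocks for λ):
  λ = 3: algebraic multiplicity = 5, geometric multiplicity = 3

Determining the block sizes for each eigenvalue:
  λ = 3: with am = 5 and gm = 3, the partition is not yet determined (e.g. several partitions of 5 into 3 parts exist). Let N = A − (3)·I. Computing rank(N^1) = 2, rank(N^2) = 0; the number of blocks of size ≥ j is rank(N^{j−1}) − rank(N^j), giving [3, 2]. So we have 2 block(s) of size 2, 1 block(s) of size 1 → block sizes [2, 2, 1]

Assembling the blocks gives a Jordan form
J =
  [3, 1, 0, 0, 0]
  [0, 3, 0, 0, 0]
  [0, 0, 3, 1, 0]
  [0, 0, 0, 3, 0]
  [0, 0, 0, 0, 3]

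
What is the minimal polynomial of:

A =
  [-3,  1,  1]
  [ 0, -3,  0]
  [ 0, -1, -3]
x^3 + 9*x^2 + 27*x + 27

The characteristic polynomial is χ_A(x) = (x + 3)^3, so the eigenvalues are known. The minimal polynomial is
  m_A(x) = Π_λ (x − λ)^{k_λ}
where k_λ is the size of the *largest* Jordan block for λ (equivalently, the smallest k with (A − λI)^k v = 0 for every generalised eigenvector v of λ).

  λ = -3: largest Jordan block has size 3, contributing (x + 3)^3

So m_A(x) = (x + 3)^3 = x^3 + 9*x^2 + 27*x + 27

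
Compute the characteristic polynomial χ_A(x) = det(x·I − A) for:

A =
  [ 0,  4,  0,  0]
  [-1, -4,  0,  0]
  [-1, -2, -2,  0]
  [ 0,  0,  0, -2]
x^4 + 8*x^3 + 24*x^2 + 32*x + 16

Expanding det(x·I − A) (e.g. by cofactor expansion or by noting that A is similar to its Jordan form J, which has the same characteristic polynomial as A) gives
  χ_A(x) = x^4 + 8*x^3 + 24*x^2 + 32*x + 16
which factors as (x + 2)^4. The eigenvalues (with algebraic multiplicities) are λ = -2 with multiplicity 4.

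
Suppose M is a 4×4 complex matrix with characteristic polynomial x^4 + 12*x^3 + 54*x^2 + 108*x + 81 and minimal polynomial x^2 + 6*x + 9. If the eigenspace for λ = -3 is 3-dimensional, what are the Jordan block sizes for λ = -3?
Block sizes for λ = -3: [2, 1, 1]

Step 1 — from the characteristic polynomial, algebraic multiplicity of λ = -3 is 4. From dim ker(M − (-3)·I) = 3, there are exactly 3 Jordan blocks for λ = -3.
Step 2 — from the minimal polynomial, the factor (x + 3)^2 tells us the largest block for λ = -3 has size 2.
Step 3 — with total size 4, 3 blocks, and largest block 2, the block sizes (in nonincreasing order) are [2, 1, 1].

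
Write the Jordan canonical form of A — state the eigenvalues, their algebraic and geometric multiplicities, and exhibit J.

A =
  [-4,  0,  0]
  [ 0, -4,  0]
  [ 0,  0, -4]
J_1(-4) ⊕ J_1(-4) ⊕ J_1(-4)

The characteristic polynomial is
  det(x·I − A) = x^3 + 12*x^2 + 48*x + 64 = (x + 4)^3

Eigenvalues and multiplicities (the geometric multiplicity of λ is n − rank(A − λI), which equals the number of Jordan blocks for λ):
  λ = -4: algebraic multiplicity = 3, geometric multiplicity = 3

Determining the block sizes for each eigenvalue:
  λ = -4: gm = am = 3, so every block has size 1 → block sizes [1, 1, 1]

Assembling the blocks gives a Jordan form
J =
  [-4,  0,  0]
  [ 0, -4,  0]
  [ 0,  0, -4]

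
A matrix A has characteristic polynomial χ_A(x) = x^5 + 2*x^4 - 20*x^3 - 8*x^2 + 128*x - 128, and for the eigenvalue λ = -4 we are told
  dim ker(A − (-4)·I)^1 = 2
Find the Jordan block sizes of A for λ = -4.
Block sizes for λ = -4: [1, 1]

From the dimensions of kernels of powers, the number of Jordan blocks of size at least j is d_j − d_{j−1} where d_j = dim ker(N^j) (with d_0 = 0). Computing the differences gives [2].
The number of blocks of size exactly k is (#blocks of size ≥ k) − (#blocks of size ≥ k + 1), so the partition is: 2 block(s) of size 1.
In nonincreasing order the block sizes are [1, 1].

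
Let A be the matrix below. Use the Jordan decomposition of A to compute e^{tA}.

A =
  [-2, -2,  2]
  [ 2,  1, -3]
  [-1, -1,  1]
e^{tA} =
  [-t^2 - 2*t + 1, -2*t, 2*t^2 + 2*t]
  [t^2/2 + 2*t, t + 1, -t^2 - 3*t]
  [-t^2/2 - t, -t, t^2 + t + 1]

Strategy: write A = P · J · P⁻¹ where J is a Jordan canonical form, so e^{tA} = P · e^{tJ} · P⁻¹, and e^{tJ} can be computed block-by-block.

A has Jordan form
J =
  [0, 1, 0]
  [0, 0, 1]
  [0, 0, 0]
(up to reordering of blocks).

Per-block formulas:
  For a 3×3 Jordan block J_3(0): exp(t · J_3(0)) = e^(0t)·(I + t·N + (t^2/2)·N^2), where N is the 3×3 nilpotent shift.

After assembling e^{tJ} and conjugating by P, we get:

e^{tA} =
  [-t^2 - 2*t + 1, -2*t, 2*t^2 + 2*t]
  [t^2/2 + 2*t, t + 1, -t^2 - 3*t]
  [-t^2/2 - t, -t, t^2 + t + 1]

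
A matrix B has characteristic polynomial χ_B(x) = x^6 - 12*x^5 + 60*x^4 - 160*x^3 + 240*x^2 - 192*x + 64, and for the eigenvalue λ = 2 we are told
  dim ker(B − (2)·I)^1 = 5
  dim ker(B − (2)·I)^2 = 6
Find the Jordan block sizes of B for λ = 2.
Block sizes for λ = 2: [2, 1, 1, 1, 1]

From the dimensions of kernels of powers, the number of Jordan blocks of size at least j is d_j − d_{j−1} where d_j = dim ker(N^j) (with d_0 = 0). Computing the differences gives [5, 1].
The number of blocks of size exactly k is (#blocks of size ≥ k) − (#blocks of size ≥ k + 1), so the partition is: 4 block(s) of size 1, 1 block(s) of size 2.
In nonincreasing order the block sizes are [2, 1, 1, 1, 1].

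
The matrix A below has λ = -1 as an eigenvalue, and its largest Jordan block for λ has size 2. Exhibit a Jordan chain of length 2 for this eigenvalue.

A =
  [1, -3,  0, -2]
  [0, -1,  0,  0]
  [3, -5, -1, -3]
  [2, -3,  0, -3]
A Jordan chain for λ = -1 of length 2:
v_1 = (2, 0, 3, 2)ᵀ
v_2 = (1, 0, 0, 0)ᵀ

Let N = A − (-1)·I. We want v_2 with N^2 v_2 = 0 but N^1 v_2 ≠ 0; then v_{j-1} := N · v_j for j = 2, …, 2.

Pick v_2 = (1, 0, 0, 0)ᵀ.
Then v_1 = N · v_2 = (2, 0, 3, 2)ᵀ.

Sanity check: (A − (-1)·I) v_1 = (0, 0, 0, 0)ᵀ = 0. ✓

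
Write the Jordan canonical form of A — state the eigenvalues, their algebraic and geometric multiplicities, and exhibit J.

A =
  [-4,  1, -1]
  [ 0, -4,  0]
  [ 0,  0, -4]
J_2(-4) ⊕ J_1(-4)

The characteristic polynomial is
  det(x·I − A) = x^3 + 12*x^2 + 48*x + 64 = (x + 4)^3

Eigenvalues and multiplicities (the geometric multiplicity of λ is n − rank(A − λI), which equals the number of Jordan blocks for λ):
  λ = -4: algebraic multiplicity = 3, geometric multiplicity = 2

Determining the block sizes for each eigenvalue:
  λ = -4: 2 blocks summing to 3 forces exactly one block of size 2 and the rest size 1 → block sizes [2, 1]

Assembling the blocks gives a Jordan form
J =
  [-4,  1,  0]
  [ 0, -4,  0]
  [ 0,  0, -4]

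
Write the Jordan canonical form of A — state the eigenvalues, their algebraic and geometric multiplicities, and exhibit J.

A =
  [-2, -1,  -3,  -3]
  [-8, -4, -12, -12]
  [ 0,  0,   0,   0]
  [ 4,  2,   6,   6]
J_2(0) ⊕ J_1(0) ⊕ J_1(0)

The characteristic polynomial is
  det(x·I − A) = x^4

Eigenvalues and multiplicities (the geometric multiplicity of λ is n − rank(A − λI), which equals the number of Jordan blocks for λ):
  λ = 0: algebraic multiplicity = 4, geometric multiplicity = 3

Determining the block sizes for each eigenvalue:
  λ = 0: 3 blocks summing to 4 forces exactly one block of size 2 and the rest size 1 → block sizes [2, 1, 1]

Assembling the blocks gives a Jordan form
J =
  [0, 1, 0, 0]
  [0, 0, 0, 0]
  [0, 0, 0, 0]
  [0, 0, 0, 0]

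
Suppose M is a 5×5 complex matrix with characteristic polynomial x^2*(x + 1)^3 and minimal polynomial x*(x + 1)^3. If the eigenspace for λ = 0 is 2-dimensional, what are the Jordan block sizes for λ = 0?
Block sizes for λ = 0: [1, 1]

Step 1 — from the characteristic polynomial, algebraic multiplicity of λ = 0 is 2. From dim ker(M − (0)·I) = 2, there are exactly 2 Jordan blocks for λ = 0.
Step 2 — from the minimal polynomial, the factor (x − 0) tells us the largest block for λ = 0 has size 1.
Step 3 — with total size 2, 2 blocks, and largest block 1, the block sizes (in nonincreasing order) are [1, 1].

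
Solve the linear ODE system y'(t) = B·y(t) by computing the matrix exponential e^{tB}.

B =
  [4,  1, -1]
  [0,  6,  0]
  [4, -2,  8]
e^{tB} =
  [-2*t*exp(6*t) + exp(6*t), t*exp(6*t), -t*exp(6*t)]
  [0, exp(6*t), 0]
  [4*t*exp(6*t), -2*t*exp(6*t), 2*t*exp(6*t) + exp(6*t)]

Strategy: write B = P · J · P⁻¹ where J is a Jordan canonical form, so e^{tB} = P · e^{tJ} · P⁻¹, and e^{tJ} can be computed block-by-block.

B has Jordan form
J =
  [6, 1, 0]
  [0, 6, 0]
  [0, 0, 6]
(up to reordering of blocks).

Per-block formulas:
  For a 2×2 Jordan block J_2(6): exp(t · J_2(6)) = e^(6t)·(I + t·N), where N is the 2×2 nilpotent shift.
  For a 1×1 block at λ = 6: exp(t · [6]) = [e^(6t)].

After assembling e^{tJ} and conjugating by P, we get:

e^{tB} =
  [-2*t*exp(6*t) + exp(6*t), t*exp(6*t), -t*exp(6*t)]
  [0, exp(6*t), 0]
  [4*t*exp(6*t), -2*t*exp(6*t), 2*t*exp(6*t) + exp(6*t)]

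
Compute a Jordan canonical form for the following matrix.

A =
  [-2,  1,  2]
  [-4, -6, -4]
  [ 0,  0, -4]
J_2(-4) ⊕ J_1(-4)

The characteristic polynomial is
  det(x·I − A) = x^3 + 12*x^2 + 48*x + 64 = (x + 4)^3

Eigenvalues and multiplicities (the geometric multiplicity of λ is n − rank(A − λI), which equals the number of Jordan blocks for λ):
  λ = -4: algebraic multiplicity = 3, geometric multiplicity = 2

Determining the block sizes for each eigenvalue:
  λ = -4: 2 blocks summing to 3 forces exactly one block of size 2 and the rest size 1 → block sizes [2, 1]

Assembling the blocks gives a Jordan form
J =
  [-4,  1,  0]
  [ 0, -4,  0]
  [ 0,  0, -4]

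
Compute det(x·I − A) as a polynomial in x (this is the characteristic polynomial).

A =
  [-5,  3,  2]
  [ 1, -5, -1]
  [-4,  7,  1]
x^3 + 9*x^2 + 27*x + 27

Expanding det(x·I − A) (e.g. by cofactor expansion or by noting that A is similar to its Jordan form J, which has the same characteristic polynomial as A) gives
  χ_A(x) = x^3 + 9*x^2 + 27*x + 27
which factors as (x + 3)^3. The eigenvalues (with algebraic multiplicities) are λ = -3 with multiplicity 3.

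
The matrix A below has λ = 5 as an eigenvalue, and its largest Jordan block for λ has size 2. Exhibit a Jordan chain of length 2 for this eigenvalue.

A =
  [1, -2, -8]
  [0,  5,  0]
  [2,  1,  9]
A Jordan chain for λ = 5 of length 2:
v_1 = (-4, 0, 2)ᵀ
v_2 = (1, 0, 0)ᵀ

Let N = A − (5)·I. We want v_2 with N^2 v_2 = 0 but N^1 v_2 ≠ 0; then v_{j-1} := N · v_j for j = 2, …, 2.

Pick v_2 = (1, 0, 0)ᵀ.
Then v_1 = N · v_2 = (-4, 0, 2)ᵀ.

Sanity check: (A − (5)·I) v_1 = (0, 0, 0)ᵀ = 0. ✓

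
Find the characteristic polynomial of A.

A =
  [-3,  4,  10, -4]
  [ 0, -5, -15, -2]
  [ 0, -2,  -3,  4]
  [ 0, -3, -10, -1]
x^4 + 12*x^3 + 54*x^2 + 108*x + 81

Expanding det(x·I − A) (e.g. by cofactor expansion or by noting that A is similar to its Jordan form J, which has the same characteristic polynomial as A) gives
  χ_A(x) = x^4 + 12*x^3 + 54*x^2 + 108*x + 81
which factors as (x + 3)^4. The eigenvalues (with algebraic multiplicities) are λ = -3 with multiplicity 4.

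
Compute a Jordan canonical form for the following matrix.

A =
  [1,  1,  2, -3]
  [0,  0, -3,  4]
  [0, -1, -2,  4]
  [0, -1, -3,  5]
J_2(1) ⊕ J_2(1)

The characteristic polynomial is
  det(x·I − A) = x^4 - 4*x^3 + 6*x^2 - 4*x + 1 = (x - 1)^4

Eigenvalues and multiplicities (the geometric multiplicity of λ is n − rank(A − λI), which equals the number of Jordan blocks for λ):
  λ = 1: algebraic multiplicity = 4, geometric multiplicity = 2

Determining the block sizes for each eigenvalue:
  λ = 1: with am = 4 and gm = 2, the partition is not yet determined (e.g. several partitions of 4 into 2 parts exist). Let N = A − (1)·I. Computing rank(N^1) = 2, rank(N^2) = 0; the number of blocks of size ≥ j is rank(N^{j−1}) − rank(N^j), giving [2, 2]. So we have 2 block(s) of size 2 → block sizes [2, 2]

Assembling the blocks gives a Jordan form
J =
  [1, 1, 0, 0]
  [0, 1, 0, 0]
  [0, 0, 1, 1]
  [0, 0, 0, 1]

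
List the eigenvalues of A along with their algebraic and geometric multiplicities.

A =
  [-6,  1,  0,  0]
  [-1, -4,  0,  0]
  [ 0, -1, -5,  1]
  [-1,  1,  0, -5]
λ = -5: alg = 4, geom = 2

Step 1 — factor the characteristic polynomial to read off the algebraic multiplicities:
  χ_A(x) = (x + 5)^4

Step 2 — compute geometric multiplicities via the rank-nullity identity g(λ) = n − rank(A − λI):
  rank(A − (-5)·I) = 2, so dim ker(A − (-5)·I) = n − 2 = 2

Summary:
  λ = -5: algebraic multiplicity = 4, geometric multiplicity = 2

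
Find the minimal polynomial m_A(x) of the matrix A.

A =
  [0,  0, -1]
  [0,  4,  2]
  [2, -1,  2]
x^3 - 6*x^2 + 12*x - 8

The characteristic polynomial is χ_A(x) = (x - 2)^3, so the eigenvalues are known. The minimal polynomial is
  m_A(x) = Π_λ (x − λ)^{k_λ}
where k_λ is the size of the *largest* Jordan block for λ (equivalently, the smallest k with (A − λI)^k v = 0 for every generalised eigenvector v of λ).

  λ = 2: largest Jordan block has size 3, contributing (x − 2)^3

So m_A(x) = (x - 2)^3 = x^3 - 6*x^2 + 12*x - 8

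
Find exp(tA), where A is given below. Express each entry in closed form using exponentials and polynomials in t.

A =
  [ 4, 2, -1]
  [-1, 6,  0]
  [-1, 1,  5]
e^{tA} =
  [-t*exp(5*t) + exp(5*t), -t^2*exp(5*t)/2 + 2*t*exp(5*t), t^2*exp(5*t)/2 - t*exp(5*t)]
  [-t*exp(5*t), -t^2*exp(5*t)/2 + t*exp(5*t) + exp(5*t), t^2*exp(5*t)/2]
  [-t*exp(5*t), -t^2*exp(5*t)/2 + t*exp(5*t), t^2*exp(5*t)/2 + exp(5*t)]

Strategy: write A = P · J · P⁻¹ where J is a Jordan canonical form, so e^{tA} = P · e^{tJ} · P⁻¹, and e^{tJ} can be computed block-by-block.

A has Jordan form
J =
  [5, 1, 0]
  [0, 5, 1]
  [0, 0, 5]
(up to reordering of blocks).

Per-block formulas:
  For a 3×3 Jordan block J_3(5): exp(t · J_3(5)) = e^(5t)·(I + t·N + (t^2/2)·N^2), where N is the 3×3 nilpotent shift.

After assembling e^{tJ} and conjugating by P, we get:

e^{tA} =
  [-t*exp(5*t) + exp(5*t), -t^2*exp(5*t)/2 + 2*t*exp(5*t), t^2*exp(5*t)/2 - t*exp(5*t)]
  [-t*exp(5*t), -t^2*exp(5*t)/2 + t*exp(5*t) + exp(5*t), t^2*exp(5*t)/2]
  [-t*exp(5*t), -t^2*exp(5*t)/2 + t*exp(5*t), t^2*exp(5*t)/2 + exp(5*t)]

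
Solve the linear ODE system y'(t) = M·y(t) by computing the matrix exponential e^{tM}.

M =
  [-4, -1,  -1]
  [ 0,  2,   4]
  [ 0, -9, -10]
e^{tM} =
  [exp(-4*t), 3*t^2*exp(-4*t)/2 - t*exp(-4*t), t^2*exp(-4*t) - t*exp(-4*t)]
  [0, 6*t*exp(-4*t) + exp(-4*t), 4*t*exp(-4*t)]
  [0, -9*t*exp(-4*t), -6*t*exp(-4*t) + exp(-4*t)]

Strategy: write M = P · J · P⁻¹ where J is a Jordan canonical form, so e^{tM} = P · e^{tJ} · P⁻¹, and e^{tJ} can be computed block-by-block.

M has Jordan form
J =
  [-4,  1,  0]
  [ 0, -4,  1]
  [ 0,  0, -4]
(up to reordering of blocks).

Per-block formulas:
  For a 3×3 Jordan block J_3(-4): exp(t · J_3(-4)) = e^(-4t)·(I + t·N + (t^2/2)·N^2), where N is the 3×3 nilpotent shift.

After assembling e^{tJ} and conjugating by P, we get:

e^{tM} =
  [exp(-4*t), 3*t^2*exp(-4*t)/2 - t*exp(-4*t), t^2*exp(-4*t) - t*exp(-4*t)]
  [0, 6*t*exp(-4*t) + exp(-4*t), 4*t*exp(-4*t)]
  [0, -9*t*exp(-4*t), -6*t*exp(-4*t) + exp(-4*t)]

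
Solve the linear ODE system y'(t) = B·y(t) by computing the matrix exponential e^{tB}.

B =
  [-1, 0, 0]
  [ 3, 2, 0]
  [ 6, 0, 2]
e^{tB} =
  [exp(-t), 0, 0]
  [exp(2*t) - exp(-t), exp(2*t), 0]
  [2*exp(2*t) - 2*exp(-t), 0, exp(2*t)]

Strategy: write B = P · J · P⁻¹ where J is a Jordan canonical form, so e^{tB} = P · e^{tJ} · P⁻¹, and e^{tJ} can be computed block-by-block.

B has Jordan form
J =
  [-1, 0, 0]
  [ 0, 2, 0]
  [ 0, 0, 2]
(up to reordering of blocks).

Per-block formulas:
  For a 1×1 block at λ = 2: exp(t · [2]) = [e^(2t)].
  For a 1×1 block at λ = -1: exp(t · [-1]) = [e^(-1t)].

After assembling e^{tJ} and conjugating by P, we get:

e^{tB} =
  [exp(-t), 0, 0]
  [exp(2*t) - exp(-t), exp(2*t), 0]
  [2*exp(2*t) - 2*exp(-t), 0, exp(2*t)]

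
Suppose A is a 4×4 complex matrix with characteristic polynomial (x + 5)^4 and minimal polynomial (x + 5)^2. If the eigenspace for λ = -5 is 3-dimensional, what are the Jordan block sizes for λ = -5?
Block sizes for λ = -5: [2, 1, 1]

Step 1 — from the characteristic polynomial, algebraic multiplicity of λ = -5 is 4. From dim ker(A − (-5)·I) = 3, there are exactly 3 Jordan blocks for λ = -5.
Step 2 — from the minimal polynomial, the factor (x + 5)^2 tells us the largest block for λ = -5 has size 2.
Step 3 — with total size 4, 3 blocks, and largest block 2, the block sizes (in nonincreasing order) are [2, 1, 1].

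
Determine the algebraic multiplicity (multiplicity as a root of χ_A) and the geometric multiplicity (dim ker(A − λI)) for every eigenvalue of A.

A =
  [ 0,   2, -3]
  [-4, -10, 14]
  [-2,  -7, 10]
λ = 0: alg = 3, geom = 1

Step 1 — factor the characteristic polynomial to read off the algebraic multiplicities:
  χ_A(x) = x^3

Step 2 — compute geometric multiplicities via the rank-nullity identity g(λ) = n − rank(A − λI):
  rank(A − (0)·I) = 2, so dim ker(A − (0)·I) = n − 2 = 1

Summary:
  λ = 0: algebraic multiplicity = 3, geometric multiplicity = 1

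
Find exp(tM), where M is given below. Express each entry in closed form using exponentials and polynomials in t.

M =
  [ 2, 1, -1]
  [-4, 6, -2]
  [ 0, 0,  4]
e^{tM} =
  [-2*t*exp(4*t) + exp(4*t), t*exp(4*t), -t*exp(4*t)]
  [-4*t*exp(4*t), 2*t*exp(4*t) + exp(4*t), -2*t*exp(4*t)]
  [0, 0, exp(4*t)]

Strategy: write M = P · J · P⁻¹ where J is a Jordan canonical form, so e^{tM} = P · e^{tJ} · P⁻¹, and e^{tJ} can be computed block-by-block.

M has Jordan form
J =
  [4, 1, 0]
  [0, 4, 0]
  [0, 0, 4]
(up to reordering of blocks).

Per-block formulas:
  For a 1×1 block at λ = 4: exp(t · [4]) = [e^(4t)].
  For a 2×2 Jordan block J_2(4): exp(t · J_2(4)) = e^(4t)·(I + t·N), where N is the 2×2 nilpotent shift.

After assembling e^{tJ} and conjugating by P, we get:

e^{tM} =
  [-2*t*exp(4*t) + exp(4*t), t*exp(4*t), -t*exp(4*t)]
  [-4*t*exp(4*t), 2*t*exp(4*t) + exp(4*t), -2*t*exp(4*t)]
  [0, 0, exp(4*t)]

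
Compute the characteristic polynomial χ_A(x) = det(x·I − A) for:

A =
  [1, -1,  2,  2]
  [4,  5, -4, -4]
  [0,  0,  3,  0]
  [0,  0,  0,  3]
x^4 - 12*x^3 + 54*x^2 - 108*x + 81

Expanding det(x·I − A) (e.g. by cofactor expansion or by noting that A is similar to its Jordan form J, which has the same characteristic polynomial as A) gives
  χ_A(x) = x^4 - 12*x^3 + 54*x^2 - 108*x + 81
which factors as (x - 3)^4. The eigenvalues (with algebraic multiplicities) are λ = 3 with multiplicity 4.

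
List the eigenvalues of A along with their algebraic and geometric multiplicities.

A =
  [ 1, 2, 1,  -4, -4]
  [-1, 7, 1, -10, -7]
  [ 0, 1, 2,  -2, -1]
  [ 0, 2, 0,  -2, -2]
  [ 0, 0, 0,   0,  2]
λ = 2: alg = 5, geom = 3

Step 1 — factor the characteristic polynomial to read off the algebraic multiplicities:
  χ_A(x) = (x - 2)^5

Step 2 — compute geometric multiplicities via the rank-nullity identity g(λ) = n − rank(A − λI):
  rank(A − (2)·I) = 2, so dim ker(A − (2)·I) = n − 2 = 3

Summary:
  λ = 2: algebraic multiplicity = 5, geometric multiplicity = 3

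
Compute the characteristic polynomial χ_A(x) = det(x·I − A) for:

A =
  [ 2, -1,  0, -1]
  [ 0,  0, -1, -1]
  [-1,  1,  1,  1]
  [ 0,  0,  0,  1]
x^4 - 4*x^3 + 6*x^2 - 4*x + 1

Expanding det(x·I − A) (e.g. by cofactor expansion or by noting that A is similar to its Jordan form J, which has the same characteristic polynomial as A) gives
  χ_A(x) = x^4 - 4*x^3 + 6*x^2 - 4*x + 1
which factors as (x - 1)^4. The eigenvalues (with algebraic multiplicities) are λ = 1 with multiplicity 4.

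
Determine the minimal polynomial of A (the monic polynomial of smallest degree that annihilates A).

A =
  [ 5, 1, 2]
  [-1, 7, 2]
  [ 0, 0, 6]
x^2 - 12*x + 36

The characteristic polynomial is χ_A(x) = (x - 6)^3, so the eigenvalues are known. The minimal polynomial is
  m_A(x) = Π_λ (x − λ)^{k_λ}
where k_λ is the size of the *largest* Jordan block for λ (equivalently, the smallest k with (A − λI)^k v = 0 for every generalised eigenvector v of λ).

  λ = 6: largest Jordan block has size 2, contributing (x − 6)^2

So m_A(x) = (x - 6)^2 = x^2 - 12*x + 36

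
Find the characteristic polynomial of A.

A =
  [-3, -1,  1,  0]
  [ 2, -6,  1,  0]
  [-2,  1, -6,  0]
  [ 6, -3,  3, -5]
x^4 + 20*x^3 + 150*x^2 + 500*x + 625

Expanding det(x·I − A) (e.g. by cofactor expansion or by noting that A is similar to its Jordan form J, which has the same characteristic polynomial as A) gives
  χ_A(x) = x^4 + 20*x^3 + 150*x^2 + 500*x + 625
which factors as (x + 5)^4. The eigenvalues (with algebraic multiplicities) are λ = -5 with multiplicity 4.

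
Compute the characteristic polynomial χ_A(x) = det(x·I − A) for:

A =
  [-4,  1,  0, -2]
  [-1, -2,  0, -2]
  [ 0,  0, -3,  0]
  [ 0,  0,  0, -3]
x^4 + 12*x^3 + 54*x^2 + 108*x + 81

Expanding det(x·I − A) (e.g. by cofactor expansion or by noting that A is similar to its Jordan form J, which has the same characteristic polynomial as A) gives
  χ_A(x) = x^4 + 12*x^3 + 54*x^2 + 108*x + 81
which factors as (x + 3)^4. The eigenvalues (with algebraic multiplicities) are λ = -3 with multiplicity 4.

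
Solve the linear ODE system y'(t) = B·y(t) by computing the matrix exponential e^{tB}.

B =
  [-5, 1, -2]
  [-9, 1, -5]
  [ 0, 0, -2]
e^{tB} =
  [-3*t*exp(-2*t) + exp(-2*t), t*exp(-2*t), t^2*exp(-2*t)/2 - 2*t*exp(-2*t)]
  [-9*t*exp(-2*t), 3*t*exp(-2*t) + exp(-2*t), 3*t^2*exp(-2*t)/2 - 5*t*exp(-2*t)]
  [0, 0, exp(-2*t)]

Strategy: write B = P · J · P⁻¹ where J is a Jordan canonical form, so e^{tB} = P · e^{tJ} · P⁻¹, and e^{tJ} can be computed block-by-block.

B has Jordan form
J =
  [-2,  1,  0]
  [ 0, -2,  1]
  [ 0,  0, -2]
(up to reordering of blocks).

Per-block formulas:
  For a 3×3 Jordan block J_3(-2): exp(t · J_3(-2)) = e^(-2t)·(I + t·N + (t^2/2)·N^2), where N is the 3×3 nilpotent shift.

After assembling e^{tJ} and conjugating by P, we get:

e^{tB} =
  [-3*t*exp(-2*t) + exp(-2*t), t*exp(-2*t), t^2*exp(-2*t)/2 - 2*t*exp(-2*t)]
  [-9*t*exp(-2*t), 3*t*exp(-2*t) + exp(-2*t), 3*t^2*exp(-2*t)/2 - 5*t*exp(-2*t)]
  [0, 0, exp(-2*t)]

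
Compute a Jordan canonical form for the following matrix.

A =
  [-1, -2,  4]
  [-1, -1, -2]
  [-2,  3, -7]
J_3(-3)

The characteristic polynomial is
  det(x·I − A) = x^3 + 9*x^2 + 27*x + 27 = (x + 3)^3

Eigenvalues and multiplicities (the geometric multiplicity of λ is n − rank(A − λI), which equals the number of Jordan blocks for λ):
  λ = -3: algebraic multiplicity = 3, geometric multiplicity = 1

Determining the block sizes for each eigenvalue:
  λ = -3: one block (gm = 1), so the single block has size am = 3 → block sizes [3]

Assembling the blocks gives a Jordan form
J =
  [-3,  1,  0]
  [ 0, -3,  1]
  [ 0,  0, -3]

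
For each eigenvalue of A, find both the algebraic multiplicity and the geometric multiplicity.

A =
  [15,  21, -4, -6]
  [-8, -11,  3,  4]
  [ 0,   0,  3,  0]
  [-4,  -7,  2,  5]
λ = 3: alg = 4, geom = 2

Step 1 — factor the characteristic polynomial to read off the algebraic multiplicities:
  χ_A(x) = (x - 3)^4

Step 2 — compute geometric multiplicities via the rank-nullity identity g(λ) = n − rank(A − λI):
  rank(A − (3)·I) = 2, so dim ker(A − (3)·I) = n − 2 = 2

Summary:
  λ = 3: algebraic multiplicity = 4, geometric multiplicity = 2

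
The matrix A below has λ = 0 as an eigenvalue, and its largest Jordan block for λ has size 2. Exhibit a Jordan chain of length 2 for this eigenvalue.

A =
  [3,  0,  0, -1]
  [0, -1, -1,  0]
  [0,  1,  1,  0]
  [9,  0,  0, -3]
A Jordan chain for λ = 0 of length 2:
v_1 = (3, 0, 0, 9)ᵀ
v_2 = (1, 0, 0, 0)ᵀ

Let N = A − (0)·I. We want v_2 with N^2 v_2 = 0 but N^1 v_2 ≠ 0; then v_{j-1} := N · v_j for j = 2, …, 2.

Pick v_2 = (1, 0, 0, 0)ᵀ.
Then v_1 = N · v_2 = (3, 0, 0, 9)ᵀ.

Sanity check: (A − (0)·I) v_1 = (0, 0, 0, 0)ᵀ = 0. ✓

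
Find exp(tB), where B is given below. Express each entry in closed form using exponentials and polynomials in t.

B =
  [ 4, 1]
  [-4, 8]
e^{tB} =
  [-2*t*exp(6*t) + exp(6*t), t*exp(6*t)]
  [-4*t*exp(6*t), 2*t*exp(6*t) + exp(6*t)]

Strategy: write B = P · J · P⁻¹ where J is a Jordan canonical form, so e^{tB} = P · e^{tJ} · P⁻¹, and e^{tJ} can be computed block-by-block.

B has Jordan form
J =
  [6, 1]
  [0, 6]
(up to reordering of blocks).

Per-block formulas:
  For a 2×2 Jordan block J_2(6): exp(t · J_2(6)) = e^(6t)·(I + t·N), where N is the 2×2 nilpotent shift.

After assembling e^{tJ} and conjugating by P, we get:

e^{tB} =
  [-2*t*exp(6*t) + exp(6*t), t*exp(6*t)]
  [-4*t*exp(6*t), 2*t*exp(6*t) + exp(6*t)]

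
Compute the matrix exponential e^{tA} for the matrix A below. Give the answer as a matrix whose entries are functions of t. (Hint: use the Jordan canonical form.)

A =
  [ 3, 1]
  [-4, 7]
e^{tA} =
  [-2*t*exp(5*t) + exp(5*t), t*exp(5*t)]
  [-4*t*exp(5*t), 2*t*exp(5*t) + exp(5*t)]

Strategy: write A = P · J · P⁻¹ where J is a Jordan canonical form, so e^{tA} = P · e^{tJ} · P⁻¹, and e^{tJ} can be computed block-by-block.

A has Jordan form
J =
  [5, 1]
  [0, 5]
(up to reordering of blocks).

Per-block formulas:
  For a 2×2 Jordan block J_2(5): exp(t · J_2(5)) = e^(5t)·(I + t·N), where N is the 2×2 nilpotent shift.

After assembling e^{tJ} and conjugating by P, we get:

e^{tA} =
  [-2*t*exp(5*t) + exp(5*t), t*exp(5*t)]
  [-4*t*exp(5*t), 2*t*exp(5*t) + exp(5*t)]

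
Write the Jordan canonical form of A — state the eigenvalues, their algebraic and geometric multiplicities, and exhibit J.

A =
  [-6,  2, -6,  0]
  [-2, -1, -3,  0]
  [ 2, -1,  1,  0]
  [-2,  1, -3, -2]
J_2(-2) ⊕ J_1(-2) ⊕ J_1(-2)

The characteristic polynomial is
  det(x·I − A) = x^4 + 8*x^3 + 24*x^2 + 32*x + 16 = (x + 2)^4

Eigenvalues and multiplicities (the geometric multiplicity of λ is n − rank(A − λI), which equals the number of Jordan blocks for λ):
  λ = -2: algebraic multiplicity = 4, geometric multiplicity = 3

Determining the block sizes for each eigenvalue:
  λ = -2: 3 blocks summing to 4 forces exactly one block of size 2 and the rest size 1 → block sizes [2, 1, 1]

Assembling the blocks gives a Jordan form
J =
  [-2,  1,  0,  0]
  [ 0, -2,  0,  0]
  [ 0,  0, -2,  0]
  [ 0,  0,  0, -2]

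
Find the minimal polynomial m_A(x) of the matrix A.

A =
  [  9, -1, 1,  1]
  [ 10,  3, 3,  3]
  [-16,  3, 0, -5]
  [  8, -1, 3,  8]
x^3 - 15*x^2 + 75*x - 125

The characteristic polynomial is χ_A(x) = (x - 5)^4, so the eigenvalues are known. The minimal polynomial is
  m_A(x) = Π_λ (x − λ)^{k_λ}
where k_λ is the size of the *largest* Jordan block for λ (equivalently, the smallest k with (A − λI)^k v = 0 for every generalised eigenvector v of λ).

  λ = 5: largest Jordan block has size 3, contributing (x − 5)^3

So m_A(x) = (x - 5)^3 = x^3 - 15*x^2 + 75*x - 125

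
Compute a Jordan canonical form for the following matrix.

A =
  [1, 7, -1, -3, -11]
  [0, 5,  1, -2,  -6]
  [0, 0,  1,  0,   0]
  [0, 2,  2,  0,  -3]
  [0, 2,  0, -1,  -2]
J_3(1) ⊕ J_2(1)

The characteristic polynomial is
  det(x·I − A) = x^5 - 5*x^4 + 10*x^3 - 10*x^2 + 5*x - 1 = (x - 1)^5

Eigenvalues and multiplicities (the geometric multiplicity of λ is n − rank(A − λI), which equals the number of Jordan blocks for λ):
  λ = 1: algebraic multiplicity = 5, geometric multiplicity = 2

Determining the block sizes for each eigenvalue:
  λ = 1: with am = 5 and gm = 2, the partition is not yet determined (e.g. several partitions of 5 into 2 parts exist). Let N = A − (1)·I. Computing rank(N^1) = 3, rank(N^2) = 1, rank(N^3) = 0; the number of blocks of size ≥ j is rank(N^{j−1}) − rank(N^j), giving [2, 2, 1]. So we have 1 block(s) of size 3, 1 block(s) of size 2 → block sizes [3, 2]

Assembling the blocks gives a Jordan form
J =
  [1, 1, 0, 0, 0]
  [0, 1, 1, 0, 0]
  [0, 0, 1, 0, 0]
  [0, 0, 0, 1, 1]
  [0, 0, 0, 0, 1]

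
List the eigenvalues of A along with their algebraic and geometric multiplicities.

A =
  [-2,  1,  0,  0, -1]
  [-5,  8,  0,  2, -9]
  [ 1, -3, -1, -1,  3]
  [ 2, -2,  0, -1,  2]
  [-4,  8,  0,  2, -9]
λ = -1: alg = 5, geom = 3

Step 1 — factor the characteristic polynomial to read off the algebraic multiplicities:
  χ_A(x) = (x + 1)^5

Step 2 — compute geometric multiplicities via the rank-nullity identity g(λ) = n − rank(A − λI):
  rank(A − (-1)·I) = 2, so dim ker(A − (-1)·I) = n − 2 = 3

Summary:
  λ = -1: algebraic multiplicity = 5, geometric multiplicity = 3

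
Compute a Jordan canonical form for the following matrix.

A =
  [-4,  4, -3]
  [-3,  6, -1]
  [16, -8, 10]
J_3(4)

The characteristic polynomial is
  det(x·I − A) = x^3 - 12*x^2 + 48*x - 64 = (x - 4)^3

Eigenvalues and multiplicities (the geometric multiplicity of λ is n − rank(A − λI), which equals the number of Jordan blocks for λ):
  λ = 4: algebraic multiplicity = 3, geometric multiplicity = 1

Determining the block sizes for each eigenvalue:
  λ = 4: one block (gm = 1), so the single block has size am = 3 → block sizes [3]

Assembling the blocks gives a Jordan form
J =
  [4, 1, 0]
  [0, 4, 1]
  [0, 0, 4]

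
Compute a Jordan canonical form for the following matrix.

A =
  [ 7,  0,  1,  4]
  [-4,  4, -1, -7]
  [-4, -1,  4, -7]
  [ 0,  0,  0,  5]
J_3(5) ⊕ J_1(5)

The characteristic polynomial is
  det(x·I − A) = x^4 - 20*x^3 + 150*x^2 - 500*x + 625 = (x - 5)^4

Eigenvalues and multiplicities (the geometric multiplicity of λ is n − rank(A − λI), which equals the number of Jordan blocks for λ):
  λ = 5: algebraic multiplicity = 4, geometric multiplicity = 2

Determining the block sizes for each eigenvalue:
  λ = 5: with am = 4 and gm = 2, the partition is not yet determined (e.g. several partitions of 4 into 2 parts exist). Let N = A − (5)·I. Computing rank(N^1) = 2, rank(N^2) = 1, rank(N^3) = 0; the number of blocks of size ≥ j is rank(N^{j−1}) − rank(N^j), giving [2, 1, 1]. So we have 1 block(s) of size 3, 1 block(s) of size 1 → block sizes [3, 1]

Assembling the blocks gives a Jordan form
J =
  [5, 1, 0, 0]
  [0, 5, 1, 0]
  [0, 0, 5, 0]
  [0, 0, 0, 5]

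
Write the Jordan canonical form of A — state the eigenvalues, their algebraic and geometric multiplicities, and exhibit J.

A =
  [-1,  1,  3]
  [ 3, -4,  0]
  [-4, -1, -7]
J_3(-4)

The characteristic polynomial is
  det(x·I − A) = x^3 + 12*x^2 + 48*x + 64 = (x + 4)^3

Eigenvalues and multiplicities (the geometric multiplicity of λ is n − rank(A − λI), which equals the number of Jordan blocks for λ):
  λ = -4: algebraic multiplicity = 3, geometric multiplicity = 1

Determining the block sizes for each eigenvalue:
  λ = -4: one block (gm = 1), so the single block has size am = 3 → block sizes [3]

Assembling the blocks gives a Jordan form
J =
  [-4,  1,  0]
  [ 0, -4,  1]
  [ 0,  0, -4]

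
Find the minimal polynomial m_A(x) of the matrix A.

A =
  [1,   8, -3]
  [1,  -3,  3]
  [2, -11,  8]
x^3 - 6*x^2 + 12*x - 8

The characteristic polynomial is χ_A(x) = (x - 2)^3, so the eigenvalues are known. The minimal polynomial is
  m_A(x) = Π_λ (x − λ)^{k_λ}
where k_λ is the size of the *largest* Jordan block for λ (equivalently, the smallest k with (A − λI)^k v = 0 for every generalised eigenvector v of λ).

  λ = 2: largest Jordan block has size 3, contributing (x − 2)^3

So m_A(x) = (x - 2)^3 = x^3 - 6*x^2 + 12*x - 8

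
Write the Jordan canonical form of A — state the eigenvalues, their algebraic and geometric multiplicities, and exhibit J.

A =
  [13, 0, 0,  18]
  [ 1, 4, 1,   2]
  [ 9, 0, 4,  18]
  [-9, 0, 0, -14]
J_1(-5) ⊕ J_2(4) ⊕ J_1(4)

The characteristic polynomial is
  det(x·I − A) = x^4 - 7*x^3 - 12*x^2 + 176*x - 320 = (x - 4)^3*(x + 5)

Eigenvalues and multiplicities (the geometric multiplicity of λ is n − rank(A − λI), which equals the number of Jordan blocks for λ):
  λ = -5: algebraic multiplicity = 1, geometric multiplicity = 1
  λ = 4: algebraic multiplicity = 3, geometric multiplicity = 2

Determining the block sizes for each eigenvalue:
  λ = -5: one block (gm = 1), so the single block has size am = 1 → block sizes [1]
  λ = 4: 2 blocks summing to 3 forces exactly one block of size 2 and the rest size 1 → block sizes [2, 1]

Assembling the blocks gives a Jordan form
J =
  [-5, 0, 0, 0]
  [ 0, 4, 1, 0]
  [ 0, 0, 4, 0]
  [ 0, 0, 0, 4]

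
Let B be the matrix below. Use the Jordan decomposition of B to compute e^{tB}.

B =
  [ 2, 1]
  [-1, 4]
e^{tB} =
  [-t*exp(3*t) + exp(3*t), t*exp(3*t)]
  [-t*exp(3*t), t*exp(3*t) + exp(3*t)]

Strategy: write B = P · J · P⁻¹ where J is a Jordan canonical form, so e^{tB} = P · e^{tJ} · P⁻¹, and e^{tJ} can be computed block-by-block.

B has Jordan form
J =
  [3, 1]
  [0, 3]
(up to reordering of blocks).

Per-block formulas:
  For a 2×2 Jordan block J_2(3): exp(t · J_2(3)) = e^(3t)·(I + t·N), where N is the 2×2 nilpotent shift.

After assembling e^{tJ} and conjugating by P, we get:

e^{tB} =
  [-t*exp(3*t) + exp(3*t), t*exp(3*t)]
  [-t*exp(3*t), t*exp(3*t) + exp(3*t)]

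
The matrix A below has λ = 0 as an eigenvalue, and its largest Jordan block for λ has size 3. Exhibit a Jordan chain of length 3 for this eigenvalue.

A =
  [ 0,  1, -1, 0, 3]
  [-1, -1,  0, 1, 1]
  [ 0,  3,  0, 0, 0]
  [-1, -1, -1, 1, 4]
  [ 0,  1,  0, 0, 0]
A Jordan chain for λ = 0 of length 3:
v_1 = (-1, 0, -3, 0, -1)ᵀ
v_2 = (0, -1, 0, -1, 0)ᵀ
v_3 = (1, 0, 0, 0, 0)ᵀ

Let N = A − (0)·I. We want v_3 with N^3 v_3 = 0 but N^2 v_3 ≠ 0; then v_{j-1} := N · v_j for j = 3, …, 2.

Pick v_3 = (1, 0, 0, 0, 0)ᵀ.
Then v_2 = N · v_3 = (0, -1, 0, -1, 0)ᵀ.
Then v_1 = N · v_2 = (-1, 0, -3, 0, -1)ᵀ.

Sanity check: (A − (0)·I) v_1 = (0, 0, 0, 0, 0)ᵀ = 0. ✓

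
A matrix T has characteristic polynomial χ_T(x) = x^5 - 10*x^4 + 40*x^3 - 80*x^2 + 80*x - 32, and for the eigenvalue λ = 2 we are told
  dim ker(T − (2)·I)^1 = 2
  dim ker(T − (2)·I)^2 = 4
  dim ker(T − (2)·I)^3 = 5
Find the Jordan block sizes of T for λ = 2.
Block sizes for λ = 2: [3, 2]

From the dimensions of kernels of powers, the number of Jordan blocks of size at least j is d_j − d_{j−1} where d_j = dim ker(N^j) (with d_0 = 0). Computing the differences gives [2, 2, 1].
The number of blocks of size exactly k is (#blocks of size ≥ k) − (#blocks of size ≥ k + 1), so the partition is: 1 block(s) of size 2, 1 block(s) of size 3.
In nonincreasing order the block sizes are [3, 2].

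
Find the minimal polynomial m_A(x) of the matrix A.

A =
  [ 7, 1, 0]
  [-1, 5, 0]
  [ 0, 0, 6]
x^2 - 12*x + 36

The characteristic polynomial is χ_A(x) = (x - 6)^3, so the eigenvalues are known. The minimal polynomial is
  m_A(x) = Π_λ (x − λ)^{k_λ}
where k_λ is the size of the *largest* Jordan block for λ (equivalently, the smallest k with (A − λI)^k v = 0 for every generalised eigenvector v of λ).

  λ = 6: largest Jordan block has size 2, contributing (x − 6)^2

So m_A(x) = (x - 6)^2 = x^2 - 12*x + 36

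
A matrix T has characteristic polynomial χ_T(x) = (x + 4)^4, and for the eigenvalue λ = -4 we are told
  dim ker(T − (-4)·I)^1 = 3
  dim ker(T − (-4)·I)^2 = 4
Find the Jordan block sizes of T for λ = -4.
Block sizes for λ = -4: [2, 1, 1]

From the dimensions of kernels of powers, the number of Jordan blocks of size at least j is d_j − d_{j−1} where d_j = dim ker(N^j) (with d_0 = 0). Computing the differences gives [3, 1].
The number of blocks of size exactly k is (#blocks of size ≥ k) − (#blocks of size ≥ k + 1), so the partition is: 2 block(s) of size 1, 1 block(s) of size 2.
In nonincreasing order the block sizes are [2, 1, 1].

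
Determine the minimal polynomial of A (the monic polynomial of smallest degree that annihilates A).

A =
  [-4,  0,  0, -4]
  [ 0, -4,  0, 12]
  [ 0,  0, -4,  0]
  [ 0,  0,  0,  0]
x^2 + 4*x

The characteristic polynomial is χ_A(x) = x*(x + 4)^3, so the eigenvalues are known. The minimal polynomial is
  m_A(x) = Π_λ (x − λ)^{k_λ}
where k_λ is the size of the *largest* Jordan block for λ (equivalently, the smallest k with (A − λI)^k v = 0 for every generalised eigenvector v of λ).

  λ = -4: largest Jordan block has size 1, contributing (x + 4)
  λ = 0: largest Jordan block has size 1, contributing (x − 0)

So m_A(x) = x*(x + 4) = x^2 + 4*x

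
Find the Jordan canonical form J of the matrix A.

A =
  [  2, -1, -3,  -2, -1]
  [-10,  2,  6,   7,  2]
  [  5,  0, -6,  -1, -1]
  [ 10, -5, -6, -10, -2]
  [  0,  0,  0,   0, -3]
J_2(-3) ⊕ J_2(-3) ⊕ J_1(-3)

The characteristic polynomial is
  det(x·I − A) = x^5 + 15*x^4 + 90*x^3 + 270*x^2 + 405*x + 243 = (x + 3)^5

Eigenvalues and multiplicities (the geometric multiplicity of λ is n − rank(A − λI), which equals the number of Jordan blocks for λ):
  λ = -3: algebraic multiplicity = 5, geometric multiplicity = 3

Determining the block sizes for each eigenvalue:
  λ = -3: with am = 5 and gm = 3, the partition is not yet determined (e.g. several partitions of 5 into 3 parts exist). Let N = A − (-3)·I. Computing rank(N^1) = 2, rank(N^2) = 0; the number of blocks of size ≥ j is rank(N^{j−1}) − rank(N^j), giving [3, 2]. So we have 2 block(s) of size 2, 1 block(s) of size 1 → block sizes [2, 2, 1]

Assembling the blocks gives a Jordan form
J =
  [-3,  1,  0,  0,  0]
  [ 0, -3,  0,  0,  0]
  [ 0,  0, -3,  1,  0]
  [ 0,  0,  0, -3,  0]
  [ 0,  0,  0,  0, -3]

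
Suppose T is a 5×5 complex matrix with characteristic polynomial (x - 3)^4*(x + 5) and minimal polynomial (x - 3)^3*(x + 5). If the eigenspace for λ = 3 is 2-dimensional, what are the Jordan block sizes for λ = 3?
Block sizes for λ = 3: [3, 1]

Step 1 — from the characteristic polynomial, algebraic multiplicity of λ = 3 is 4. From dim ker(T − (3)·I) = 2, there are exactly 2 Jordan blocks for λ = 3.
Step 2 — from the minimal polynomial, the factor (x − 3)^3 tells us the largest block for λ = 3 has size 3.
Step 3 — with total size 4, 2 blocks, and largest block 3, the block sizes (in nonincreasing order) are [3, 1].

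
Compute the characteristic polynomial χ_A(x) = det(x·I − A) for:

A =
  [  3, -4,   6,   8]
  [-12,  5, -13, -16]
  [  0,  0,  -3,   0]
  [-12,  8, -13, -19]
x^4 + 14*x^3 + 72*x^2 + 162*x + 135

Expanding det(x·I − A) (e.g. by cofactor expansion or by noting that A is similar to its Jordan form J, which has the same characteristic polynomial as A) gives
  χ_A(x) = x^4 + 14*x^3 + 72*x^2 + 162*x + 135
which factors as (x + 3)^3*(x + 5). The eigenvalues (with algebraic multiplicities) are λ = -5 with multiplicity 1, λ = -3 with multiplicity 3.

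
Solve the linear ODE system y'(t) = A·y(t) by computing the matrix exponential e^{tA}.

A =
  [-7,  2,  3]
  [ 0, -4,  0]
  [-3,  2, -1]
e^{tA} =
  [-3*t*exp(-4*t) + exp(-4*t), 2*t*exp(-4*t), 3*t*exp(-4*t)]
  [0, exp(-4*t), 0]
  [-3*t*exp(-4*t), 2*t*exp(-4*t), 3*t*exp(-4*t) + exp(-4*t)]

Strategy: write A = P · J · P⁻¹ where J is a Jordan canonical form, so e^{tA} = P · e^{tJ} · P⁻¹, and e^{tJ} can be computed block-by-block.

A has Jordan form
J =
  [-4,  1,  0]
  [ 0, -4,  0]
  [ 0,  0, -4]
(up to reordering of blocks).

Per-block formulas:
  For a 1×1 block at λ = -4: exp(t · [-4]) = [e^(-4t)].
  For a 2×2 Jordan block J_2(-4): exp(t · J_2(-4)) = e^(-4t)·(I + t·N), where N is the 2×2 nilpotent shift.

After assembling e^{tJ} and conjugating by P, we get:

e^{tA} =
  [-3*t*exp(-4*t) + exp(-4*t), 2*t*exp(-4*t), 3*t*exp(-4*t)]
  [0, exp(-4*t), 0]
  [-3*t*exp(-4*t), 2*t*exp(-4*t), 3*t*exp(-4*t) + exp(-4*t)]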